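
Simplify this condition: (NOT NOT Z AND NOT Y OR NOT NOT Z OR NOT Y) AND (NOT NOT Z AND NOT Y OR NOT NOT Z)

(NOT NOT Z AND NOT Y OR NOT NOT Z OR NOT Y) AND (NOT NOT Z AND NOT Y OR NOT NOT Z)
= (NOT NOT Z OR NOT Y) AND NOT NOT Z OR NOT NOT Z AND NOT Y   [distribution]
= NOT NOT Z OR NOT NOT Z AND NOT Y   [absorption]
= NOT NOT Z   [absorption]
= Z   [double negation]

Z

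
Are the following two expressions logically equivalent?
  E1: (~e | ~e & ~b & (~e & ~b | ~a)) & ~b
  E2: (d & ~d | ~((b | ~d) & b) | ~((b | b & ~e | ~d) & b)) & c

E1: (~e | ~e & ~b & (~e & ~b | ~a)) & ~b
    = (~e | ~e & ~b) & ~b
    = ~e & ~b
E2: (d & ~d | ~((b | ~d) & b) | ~((b | b & ~e | ~d) & b)) & c
    = (~((b | ~d) & b) | ~((b | b & ~e | ~d) & b)) & c
    = (~((b | ~d) & b) | ~((b | ~d) & b)) & c
    = ~((b | ~d) & b) & c
    = ~b & c
These differ: at a=0, b=0, c=0, d=0, e=0, E1 = 1 but E2 = 0.

No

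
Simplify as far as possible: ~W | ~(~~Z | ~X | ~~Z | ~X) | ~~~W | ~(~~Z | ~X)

~W | ~(~~Z | ~X | ~~Z | ~X) | ~~~W | ~(~~Z | ~X)
= ~W | ~(~~Z | ~X | ~~Z | ~X) | ~W | ~(~~Z | ~X)   [double negation]
= ~W | ~(~~Z | ~X) | ~W | ~(~~Z | ~X)   [idempotence]
= ~W | ~(~~Z | ~X)   [idempotence]
= ~W | ~Z & X   [De Morgan]

~W | ~Z & X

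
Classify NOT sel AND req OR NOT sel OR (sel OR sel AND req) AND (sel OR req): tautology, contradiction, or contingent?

NOT sel AND req OR NOT sel OR (sel OR sel AND req) AND (sel OR req)
= NOT sel AND req OR NOT sel OR sel AND (sel OR req)   (absorption)
= NOT sel OR sel AND (sel OR req)   (absorption)
= NOT sel OR sel   (absorption)
= TRUE   (complement)

tautology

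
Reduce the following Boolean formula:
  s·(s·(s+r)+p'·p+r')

s·(s·(s+r)+p'·p+r')
= s·(s·(s+r)+r')
= s·(s+r')
= s

s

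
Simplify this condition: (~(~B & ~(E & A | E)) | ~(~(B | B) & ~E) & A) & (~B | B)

(~(~B & ~(E & A | E)) | ~(~(B | B) & ~E) & A) & (~B | B)
= (~(~B & ~E) | ~(~(B | B) & ~E) & A) & (~B | B)   (absorption)
= (~(~B & ~E) | ~(~B & ~E) & A) & (~B | B)   (idempotence)
= ~(~B & ~E) & (~B | B)   (absorption)
= (B | E) & (~B | B)   (De Morgan)
= B | E   (complement / identity)

B | E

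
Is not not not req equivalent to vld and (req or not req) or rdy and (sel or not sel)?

No

E1: not not not req
    = not req   — double negation
E2: vld and (req or not req) or rdy and (sel or not sel)
    = vld and (req or not req) or rdy   — complement / identity
    = vld or rdy   — complement / identity
These differ: at rdy=1, req=1, sel=0, vld=0, E1 = 0 but E2 = 1.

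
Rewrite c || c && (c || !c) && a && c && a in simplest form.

c

c || c && (c || !c) && a && c && a
= c || c && a && c && a   (complement / identity)
= c || c && a   (idempotence)
= c   (absorption)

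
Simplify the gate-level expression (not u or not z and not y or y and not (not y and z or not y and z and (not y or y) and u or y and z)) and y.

(not u or not z) and y

(not u or not z and not y or y and not (not y and z or not y and z and (not y or y) and u or y and z)) and y
= (not u or not z and not y or y and not (not y and z or not y and z and u or y and z)) and y
= (not u or not z and not y or y and not (not y and z or y and z)) and y
= (not u or not z and not y or y and not z) and y
= (not u or not z) and y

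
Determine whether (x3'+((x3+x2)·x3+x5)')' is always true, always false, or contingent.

contingent

(x3'+((x3+x2)·x3+x5)')'
= (x3'+(x3+x5)')'
= x3·(x3+x5)
= x3
This depends on x3, so it is not a constant.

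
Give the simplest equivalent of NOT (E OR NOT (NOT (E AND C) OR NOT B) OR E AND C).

NOT E

NOT (E OR NOT (NOT (E AND C) OR NOT B) OR E AND C)
= NOT (E OR E AND C AND B OR E AND C)   (De Morgan)
= NOT (E OR E AND C)   (absorption)
= NOT E   (absorption)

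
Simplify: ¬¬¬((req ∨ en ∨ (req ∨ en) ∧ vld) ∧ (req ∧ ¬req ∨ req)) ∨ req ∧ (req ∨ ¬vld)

¬¬¬((req ∨ en ∨ (req ∨ en) ∧ vld) ∧ (req ∧ ¬req ∨ req)) ∨ req ∧ (req ∨ ¬vld)
= ¬¬¬((req ∨ en ∨ (req ∨ en) ∧ vld) ∧ req) ∨ req ∧ (req ∨ ¬vld)   (complement / identity)
= ¬((req ∨ en ∨ (req ∨ en) ∧ vld) ∧ req) ∨ req ∧ (req ∨ ¬vld)   (double negation)
= ¬((req ∨ en) ∧ req) ∨ req ∧ (req ∨ ¬vld)   (absorption)
= ¬((req ∨ en) ∧ req) ∨ req   (absorption)
= ¬req ∨ req   (absorption)
= True   (complement)

True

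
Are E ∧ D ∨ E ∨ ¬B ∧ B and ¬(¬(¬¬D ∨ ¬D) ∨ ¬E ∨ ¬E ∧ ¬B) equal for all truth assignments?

E1: E ∧ D ∨ E ∨ ¬B ∧ B
    = E ∧ D ∨ E   — complement / identity
    = E   — absorption
E2: ¬(¬(¬¬D ∨ ¬D) ∨ ¬E ∨ ¬E ∧ ¬B)
    = ¬(¬D ∧ D ∨ ¬E ∨ ¬E ∧ ¬B)   — De Morgan
    = ¬(¬D ∧ D ∨ ¬E)   — absorption
    = ¬¬E   — complement / identity
    = E   — double negation
Both reduce to E, so they are equivalent.

Yes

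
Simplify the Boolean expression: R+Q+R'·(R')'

R+Q

R+Q+R'·(R')'
= R+Q+R'·R
= R+Q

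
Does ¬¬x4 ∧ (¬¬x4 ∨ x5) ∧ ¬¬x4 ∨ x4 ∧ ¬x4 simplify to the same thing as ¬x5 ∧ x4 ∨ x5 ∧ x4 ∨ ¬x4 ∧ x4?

E1: ¬¬x4 ∧ (¬¬x4 ∨ x5) ∧ ¬¬x4 ∨ x4 ∧ ¬x4
    = ¬¬x4 ∧ ¬¬x4 ∨ x4 ∧ ¬x4   [absorption]
    = ¬¬x4 ∧ x4 ∨ x4 ∧ ¬x4   [double negation]
    = x4 ∧ x4 ∨ x4 ∧ ¬x4   [double negation]
    = x4   [distribution]
E2: ¬x5 ∧ x4 ∨ x5 ∧ x4 ∨ ¬x4 ∧ x4
    = ¬x5 ∧ x4 ∨ x5 ∧ x4   [complement / identity]
    = x4   [distribution]
Both reduce to x4, so they are equivalent.

Yes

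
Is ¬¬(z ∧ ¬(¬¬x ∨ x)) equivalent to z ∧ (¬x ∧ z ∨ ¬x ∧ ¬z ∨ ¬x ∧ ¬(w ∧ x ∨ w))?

Yes

E1: ¬¬(z ∧ ¬(¬¬x ∨ x))
    = z ∧ ¬(¬¬x ∨ x)   [double negation]
    = z ∧ ¬(x ∨ x)   [double negation]
    = z ∧ ¬x   [idempotence]
E2: z ∧ (¬x ∧ z ∨ ¬x ∧ ¬z ∨ ¬x ∧ ¬(w ∧ x ∨ w))
    = z ∧ (¬x ∨ ¬x ∧ ¬(w ∧ x ∨ w))   [distribution]
    = z ∧ (¬x ∨ ¬x ∧ ¬w)   [absorption]
    = z ∧ ¬x   [absorption]
Both reduce to z ∧ ¬x, so they are equivalent.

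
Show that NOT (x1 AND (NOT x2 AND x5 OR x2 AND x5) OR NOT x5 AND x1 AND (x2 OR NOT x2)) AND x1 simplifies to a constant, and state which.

FALSE

NOT (x1 AND (NOT x2 AND x5 OR x2 AND x5) OR NOT x5 AND x1 AND (x2 OR NOT x2)) AND x1
= NOT (x1 AND x5 OR NOT x5 AND x1 AND (x2 OR NOT x2)) AND x1
= NOT (x1 AND x5 OR NOT x5 AND x1) AND x1
= NOT x1 AND x1
= FALSE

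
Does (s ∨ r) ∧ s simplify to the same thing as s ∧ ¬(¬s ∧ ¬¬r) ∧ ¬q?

No

E1: (s ∨ r) ∧ s
    = s   [absorption]
E2: s ∧ ¬(¬s ∧ ¬¬r) ∧ ¬q
    = s ∧ (s ∨ ¬r) ∧ ¬q   [De Morgan]
    = s ∧ ¬q   [absorption]
These differ: at q=1, r=1, s=1, E1 = 1 but E2 = 0.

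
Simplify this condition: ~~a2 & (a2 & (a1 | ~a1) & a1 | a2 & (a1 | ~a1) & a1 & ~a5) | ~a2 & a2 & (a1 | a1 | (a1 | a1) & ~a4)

~~a2 & (a2 & (a1 | ~a1) & a1 | a2 & (a1 | ~a1) & a1 & ~a5) | ~a2 & a2 & (a1 | a1 | (a1 | a1) & ~a4)
= ~~a2 & (a2 & (a1 | ~a1) & a1 | a2 & (a1 | ~a1) & a1 & ~a5) | ~a2 & a2 & (a1 | a1)   (absorption)
= a2 & (a2 & (a1 | ~a1) & a1 | a2 & (a1 | ~a1) & a1 & ~a5) | ~a2 & a2 & (a1 | a1)   (double negation)
= a2 & a2 & (a1 | ~a1) & a1 | ~a2 & a2 & (a1 | a1)   (absorption)
= a2 & a2 & a1 | ~a2 & a2 & (a1 | a1)   (complement / identity)
= a2 & a2 & a1 | ~a2 & a2 & a1   (idempotence)
= a2 & a1   (distribution)

a2 & a1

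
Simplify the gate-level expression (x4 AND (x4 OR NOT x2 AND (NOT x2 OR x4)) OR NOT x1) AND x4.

(x4 AND (x4 OR NOT x2 AND (NOT x2 OR x4)) OR NOT x1) AND x4
= (x4 AND (x4 OR NOT x2) OR NOT x1) AND x4   [absorption]
= (x4 OR NOT x1) AND x4   [absorption]
= x4   [absorption]

x4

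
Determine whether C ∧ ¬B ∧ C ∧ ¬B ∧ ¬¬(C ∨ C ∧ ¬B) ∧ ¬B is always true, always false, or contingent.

contingent

C ∧ ¬B ∧ C ∧ ¬B ∧ ¬¬(C ∨ C ∧ ¬B) ∧ ¬B
= C ∧ ¬B ∧ ¬¬(C ∨ C ∧ ¬B) ∧ ¬B   — idempotence
= C ∧ ¬B ∧ ¬¬C ∧ ¬B   — absorption
= C ∧ ¬B ∧ C ∧ ¬B   — double negation
= C ∧ ¬B   — idempotence
This depends on B, C, so it is not a constant.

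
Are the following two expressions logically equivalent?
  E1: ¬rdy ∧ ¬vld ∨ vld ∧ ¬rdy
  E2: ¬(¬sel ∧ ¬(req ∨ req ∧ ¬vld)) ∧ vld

E1: ¬rdy ∧ ¬vld ∨ vld ∧ ¬rdy
    = ¬rdy   [distribution]
E2: ¬(¬sel ∧ ¬(req ∨ req ∧ ¬vld)) ∧ vld
    = ¬(¬sel ∧ ¬req) ∧ vld   [absorption]
    = (sel ∨ req) ∧ vld   [De Morgan]
These differ: at rdy=0, req=1, sel=1, vld=0, E1 = 1 but E2 = 0.

No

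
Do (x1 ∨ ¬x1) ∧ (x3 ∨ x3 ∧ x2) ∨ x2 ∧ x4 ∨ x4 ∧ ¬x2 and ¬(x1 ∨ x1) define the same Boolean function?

No

E1: (x1 ∨ ¬x1) ∧ (x3 ∨ x3 ∧ x2) ∨ x2 ∧ x4 ∨ x4 ∧ ¬x2
    = x3 ∨ x3 ∧ x2 ∨ x2 ∧ x4 ∨ x4 ∧ ¬x2   (complement / identity)
    = x3 ∨ x2 ∧ x4 ∨ x4 ∧ ¬x2   (absorption)
    = x3 ∨ x4   (distribution)
E2: ¬(x1 ∨ x1)
    = ¬x1   (idempotence)
These differ: at x1=0, x2=0, x3=0, x4=0, E1 = 0 but E2 = 1.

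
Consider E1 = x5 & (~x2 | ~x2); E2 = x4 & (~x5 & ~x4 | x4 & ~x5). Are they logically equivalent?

No

E1: x5 & (~x2 | ~x2)
    = x5 & ~x2
E2: x4 & (~x5 & ~x4 | x4 & ~x5)
    = x4 & ~x5
These differ: at x2=0, x4=1, x5=0, E1 = 0 but E2 = 1.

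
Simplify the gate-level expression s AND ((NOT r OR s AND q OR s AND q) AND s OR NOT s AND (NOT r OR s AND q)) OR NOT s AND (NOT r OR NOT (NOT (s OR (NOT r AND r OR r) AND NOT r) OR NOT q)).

s AND ((NOT r OR s AND q OR s AND q) AND s OR NOT s AND (NOT r OR s AND q)) OR NOT s AND (NOT r OR NOT (NOT (s OR (NOT r AND r OR r) AND NOT r) OR NOT q))
= s AND ((NOT r OR s AND q) AND s OR NOT s AND (NOT r OR s AND q)) OR NOT s AND (NOT r OR NOT (NOT (s OR (NOT r AND r OR r) AND NOT r) OR NOT q))
= s AND (NOT r OR s AND q) OR NOT s AND (NOT r OR NOT (NOT (s OR (NOT r AND r OR r) AND NOT r) OR NOT q))
= s AND (NOT r OR s AND q) OR NOT s AND (NOT r OR NOT (NOT (s OR r AND NOT r) OR NOT q))
= s AND (NOT r OR s AND q) OR NOT s AND (NOT r OR (s OR r AND NOT r) AND q)
= s AND (NOT r OR s AND q) OR NOT s AND (NOT r OR s AND q)
= NOT r OR s AND q

NOT r OR s AND q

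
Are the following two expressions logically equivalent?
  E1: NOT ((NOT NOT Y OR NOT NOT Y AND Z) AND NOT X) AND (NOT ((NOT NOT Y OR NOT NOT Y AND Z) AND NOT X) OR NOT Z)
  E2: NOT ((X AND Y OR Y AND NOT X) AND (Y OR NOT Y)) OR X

Yes

E1: NOT ((NOT NOT Y OR NOT NOT Y AND Z) AND NOT X) AND (NOT ((NOT NOT Y OR NOT NOT Y AND Z) AND NOT X) OR NOT Z)
    = NOT ((NOT NOT Y OR NOT NOT Y AND Z) AND NOT X)
    = NOT (NOT NOT Y AND NOT X)
    = NOT Y OR X
E2: NOT ((X AND Y OR Y AND NOT X) AND (Y OR NOT Y)) OR X
    = NOT (X AND Y OR Y AND NOT X) OR X
    = NOT Y OR X
Both reduce to NOT Y OR X, so they are equivalent.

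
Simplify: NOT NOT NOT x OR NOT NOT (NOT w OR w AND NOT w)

NOT NOT NOT x OR NOT NOT (NOT w OR w AND NOT w)
= NOT NOT NOT x OR NOT NOT NOT w
= NOT NOT NOT x OR NOT w
= NOT x OR NOT w

NOT x OR NOT w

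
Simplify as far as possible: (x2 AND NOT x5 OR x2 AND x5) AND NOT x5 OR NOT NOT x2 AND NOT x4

(NOT x5 OR NOT x4) AND x2

(x2 AND NOT x5 OR x2 AND x5) AND NOT x5 OR NOT NOT x2 AND NOT x4
= x2 AND NOT x5 OR NOT NOT x2 AND NOT x4   — distribution
= x2 AND NOT x5 OR x2 AND NOT x4   — double negation
= (NOT x5 OR NOT x4) AND x2   — distribution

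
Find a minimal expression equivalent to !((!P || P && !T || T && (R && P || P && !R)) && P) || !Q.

!P || !Q

!((!P || P && !T || T && (R && P || P && !R)) && P) || !Q
= !((!P || P && !T || T && P) && P) || !Q   (distribution)
= !((!P || P) && P) || !Q   (distribution)
= !P || !Q   (complement / identity)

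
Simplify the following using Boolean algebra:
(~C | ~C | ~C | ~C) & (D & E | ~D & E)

~C & E

(~C | ~C | ~C | ~C) & (D & E | ~D & E)
= (~C | ~C | ~C | ~C) & E   — distribution
= (~C | ~C) & E   — idempotence
= ~C & E   — idempotence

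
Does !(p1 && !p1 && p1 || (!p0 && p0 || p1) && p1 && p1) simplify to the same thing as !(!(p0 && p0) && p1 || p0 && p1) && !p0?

E1: !(p1 && !p1 && p1 || (!p0 && p0 || p1) && p1 && p1)
    = !(p1 && !p1 && p1 || p1 && p1 && p1)   [complement / identity]
    = !(p1 && (p1 && !p1 || p1 && p1))   [distribution]
    = !(p1 && p1)   [distribution]
    = !p1   [idempotence]
E2: !(!(p0 && p0) && p1 || p0 && p1) && !p0
    = !(!p0 && p1 || p0 && p1) && !p0   [idempotence]
    = !p1 && !p0   [distribution]
These differ: at p0=1, p1=0, E1 = 1 but E2 = 0.

No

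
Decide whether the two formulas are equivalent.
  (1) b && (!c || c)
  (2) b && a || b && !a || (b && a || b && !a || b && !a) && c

E1: b && (!c || c)
    = b   [complement / identity]
E2: b && a || b && !a || (b && a || b && !a || b && !a) && c
    = b && a || b && !a || (b && a || b && !a) && c   [idempotence]
    = b && a || b && !a   [absorption]
    = b   [distribution]
Both reduce to b, so they are equivalent.

Yes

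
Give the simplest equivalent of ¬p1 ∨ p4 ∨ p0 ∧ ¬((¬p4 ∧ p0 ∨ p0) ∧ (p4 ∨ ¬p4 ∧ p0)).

¬p1 ∨ p4

¬p1 ∨ p4 ∨ p0 ∧ ¬((¬p4 ∧ p0 ∨ p0) ∧ (p4 ∨ ¬p4 ∧ p0))
= ¬p1 ∨ p4 ∨ p0 ∧ ¬(¬p4 ∧ p0 ∨ p0 ∧ p4)   [distribution]
= ¬p1 ∨ p4 ∨ p0 ∧ ¬p0   [distribution]
= ¬p1 ∨ p4   [complement / identity]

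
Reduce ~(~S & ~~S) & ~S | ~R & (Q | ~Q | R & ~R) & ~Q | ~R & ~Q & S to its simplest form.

~(~S & ~~S) & ~S | ~R & (Q | ~Q | R & ~R) & ~Q | ~R & ~Q & S
= ~(~S & ~~S) & ~S | ~R & (Q | ~Q) & ~Q | ~R & ~Q & S
= (S | ~S) & ~S | ~R & (Q | ~Q) & ~Q | ~R & ~Q & S
= (S | ~S) & ~S | ~R & ~Q | ~R & ~Q & S
= (S | ~S) & ~S | ~R & ~Q
= ~S | ~R & ~Q

~S | ~R & ~Q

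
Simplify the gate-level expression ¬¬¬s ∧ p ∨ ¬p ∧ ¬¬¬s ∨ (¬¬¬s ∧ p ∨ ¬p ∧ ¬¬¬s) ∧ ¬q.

¬¬¬s ∧ p ∨ ¬p ∧ ¬¬¬s ∨ (¬¬¬s ∧ p ∨ ¬p ∧ ¬¬¬s) ∧ ¬q
= ¬¬¬s ∧ p ∨ ¬p ∧ ¬¬¬s
= ¬¬¬s
= ¬s

¬s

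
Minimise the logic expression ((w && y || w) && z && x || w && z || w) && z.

((w && y || w) && z && x || w && z || w) && z
= (w && z && x || w && z || w) && z
= (w && z || w) && z
= w && z

w && z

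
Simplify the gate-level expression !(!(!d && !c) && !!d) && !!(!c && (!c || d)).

!d && !c

!(!(!d && !c) && !!d) && !!(!c && (!c || d))
= !(!(!d && !c) && !!d) && !c && (!c || d)   — double negation
= (!d && !c || !d) && !c && (!c || d)   — De Morgan
= !d && !c && (!c || d)   — absorption
= !d && !c   — absorption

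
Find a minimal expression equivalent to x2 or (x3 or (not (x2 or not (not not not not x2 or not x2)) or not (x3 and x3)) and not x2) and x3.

x2 or x3

x2 or (x3 or (not (x2 or not (not not not not x2 or not x2)) or not (x3 and x3)) and not x2) and x3
= x2 or (x3 or (not (x2 or not (not not not not x2 or not x2)) or not x3) and not x2) and x3   (idempotence)
= x2 or (x3 or (not (x2 or not not not x2 and x2) or not x3) and not x2) and x3   (De Morgan)
= x2 or (x3 or (not (x2 or not x2 and x2) or not x3) and not x2) and x3   (double negation)
= x2 or (x3 or (not x2 or not x3) and not x2) and x3   (complement / identity)
= x2 or (x3 or not x2) and x3   (absorption)
= x2 or x3   (absorption)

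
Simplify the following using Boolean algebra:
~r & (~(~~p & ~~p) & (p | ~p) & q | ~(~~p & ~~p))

~r & ~p

~r & (~(~~p & ~~p) & (p | ~p) & q | ~(~~p & ~~p))
= ~r & (~(~~p & ~~p) & q | ~(~~p & ~~p))   (complement / identity)
= ~r & ~(~~p & ~~p)   (absorption)
= ~r & (~p | ~p)   (De Morgan)
= ~r & ~p   (idempotence)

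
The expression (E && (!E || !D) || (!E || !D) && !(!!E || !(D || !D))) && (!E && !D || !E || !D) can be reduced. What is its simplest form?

(E && (!E || !D) || (!E || !D) && !(!!E || !(D || !D))) && (!E && !D || !E || !D)
= (E && (!E || !D) || (!E || !D) && !E && (D || !D)) && (!E && !D || !E || !D)   — De Morgan
= (E && (!E || !D) || (!E || !D) && !E) && (!E && !D || !E || !D)   — complement / identity
= (!E || !D) && (!E && !D || !E || !D)   — distribution
= (!E || !D) && (!E || !D)   — absorption
= !E || !D   — idempotence

!E || !D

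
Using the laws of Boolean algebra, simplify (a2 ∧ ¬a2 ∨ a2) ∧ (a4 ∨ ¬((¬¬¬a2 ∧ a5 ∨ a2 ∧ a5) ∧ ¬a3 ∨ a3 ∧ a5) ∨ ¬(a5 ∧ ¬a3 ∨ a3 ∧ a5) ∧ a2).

(a2 ∧ ¬a2 ∨ a2) ∧ (a4 ∨ ¬((¬¬¬a2 ∧ a5 ∨ a2 ∧ a5) ∧ ¬a3 ∨ a3 ∧ a5) ∨ ¬(a5 ∧ ¬a3 ∨ a3 ∧ a5) ∧ a2)
= a2 ∧ (a4 ∨ ¬((¬¬¬a2 ∧ a5 ∨ a2 ∧ a5) ∧ ¬a3 ∨ a3 ∧ a5) ∨ ¬(a5 ∧ ¬a3 ∨ a3 ∧ a5) ∧ a2)   (complement / identity)
= a2 ∧ (a4 ∨ ¬((¬a2 ∧ a5 ∨ a2 ∧ a5) ∧ ¬a3 ∨ a3 ∧ a5) ∨ ¬(a5 ∧ ¬a3 ∨ a3 ∧ a5) ∧ a2)   (double negation)
= a2 ∧ (a4 ∨ ¬(a5 ∧ ¬a3 ∨ a3 ∧ a5) ∨ ¬(a5 ∧ ¬a3 ∨ a3 ∧ a5) ∧ a2)   (distribution)
= a2 ∧ (a4 ∨ ¬(a5 ∧ ¬a3 ∨ a3 ∧ a5))   (absorption)
= a2 ∧ (a4 ∨ ¬a5)   (distribution)

a2 ∧ (a4 ∨ ¬a5)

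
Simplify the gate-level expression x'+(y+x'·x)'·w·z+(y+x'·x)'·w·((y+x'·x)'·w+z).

x'+(y+x'·x)'·w·z+(y+x'·x)'·w·((y+x'·x)'·w+z)
= x'+(y+x'·x)'·w·z+(y+x'·x)'·w   (absorption)
= x'+(y+x'·x)'·w   (absorption)
= x'+y'·w   (complement / identity)

x'+y'·w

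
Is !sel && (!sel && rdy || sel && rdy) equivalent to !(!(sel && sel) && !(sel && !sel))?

No

E1: !sel && (!sel && rdy || sel && rdy)
    = !sel && rdy
E2: !(!(sel && sel) && !(sel && !sel))
    = sel && sel || sel && !sel
    = sel
These differ: at rdy=1, sel=1, E1 = 0 but E2 = 1.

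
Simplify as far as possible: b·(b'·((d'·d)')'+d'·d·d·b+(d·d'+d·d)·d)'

b·d'

b·(b'·((d'·d)')'+d'·d·d·b+(d·d'+d·d)·d)'
= b·(b'·((d'·d)')'+d'·d·d·b+d·d)'   [distribution]
= b·(b'·d'·d+d'·d·d·b+d·d)'   [double negation]
= b·(b'·d'·d+d'·d·b+d·d)'   [idempotence]
= b·(d'·d+d·d)'   [distribution]
= b·d'   [distribution]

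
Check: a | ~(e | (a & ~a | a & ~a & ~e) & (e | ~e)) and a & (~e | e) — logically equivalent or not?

E1: a | ~(e | (a & ~a | a & ~a & ~e) & (e | ~e))
    = a | ~(e | a & ~a & (e | ~e))   — absorption
    = a | ~(e | a & ~a)   — complement / identity
    = a | ~e   — complement / identity
E2: a & (~e | e)
    = a   — complement / identity
These differ: at a=0, e=0, E1 = 1 but E2 = 0.

No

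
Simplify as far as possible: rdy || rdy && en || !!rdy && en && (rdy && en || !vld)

rdy || rdy && en || !!rdy && en && (rdy && en || !vld)
= rdy || rdy && en || rdy && en && (rdy && en || !vld)   — double negation
= rdy || rdy && en || rdy && en   — absorption
= rdy || rdy && en   — idempotence
= rdy   — absorption

rdy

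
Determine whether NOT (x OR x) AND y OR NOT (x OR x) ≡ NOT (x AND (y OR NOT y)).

Yes

E1: NOT (x OR x) AND y OR NOT (x OR x)
    = NOT (x OR x)   — absorption
    = NOT x   — idempotence
E2: NOT (x AND (y OR NOT y))
    = NOT x   — complement / identity
Both reduce to NOT x, so they are equivalent.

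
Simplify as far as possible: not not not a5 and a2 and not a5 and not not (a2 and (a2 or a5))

not not not a5 and a2 and not a5 and not not (a2 and (a2 or a5))
= not not not a5 and a2 and not a5 and a2 and (a2 or a5)
= not not not a5 and a2 and not a5 and a2
= not a5 and a2 and not a5 and a2
= not a5 and a2

not a5 and a2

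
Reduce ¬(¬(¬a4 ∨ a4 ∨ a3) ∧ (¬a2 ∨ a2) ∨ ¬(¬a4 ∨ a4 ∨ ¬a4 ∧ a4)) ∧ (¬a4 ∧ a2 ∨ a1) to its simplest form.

¬a4 ∧ a2 ∨ a1

¬(¬(¬a4 ∨ a4 ∨ a3) ∧ (¬a2 ∨ a2) ∨ ¬(¬a4 ∨ a4 ∨ ¬a4 ∧ a4)) ∧ (¬a4 ∧ a2 ∨ a1)
= ¬(¬(¬a4 ∨ a4 ∨ a3) ∨ ¬(¬a4 ∨ a4 ∨ ¬a4 ∧ a4)) ∧ (¬a4 ∧ a2 ∨ a1)   [complement / identity]
= (¬a4 ∨ a4 ∨ a3) ∧ (¬a4 ∨ a4 ∨ ¬a4 ∧ a4) ∧ (¬a4 ∧ a2 ∨ a1)   [De Morgan]
= (¬a4 ∨ a4 ∨ a3) ∧ (¬a4 ∨ a4) ∧ (¬a4 ∧ a2 ∨ a1)   [complement / identity]
= (¬a4 ∨ a4) ∧ (¬a4 ∧ a2 ∨ a1)   [absorption]
= ¬a4 ∧ a2 ∨ a1   [complement / identity]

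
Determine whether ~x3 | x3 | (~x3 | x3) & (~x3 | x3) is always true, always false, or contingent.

~x3 | x3 | (~x3 | x3) & (~x3 | x3)
= ~x3 | x3 | ~x3 | x3   [idempotence]
= ~x3 | x3   [idempotence]
= 1   [complement]

always true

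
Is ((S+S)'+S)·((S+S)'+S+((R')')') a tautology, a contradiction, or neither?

tautology

((S+S)'+S)·((S+S)'+S+((R')')')
= ((S+S)'+S)·((S+S)'+S+R')   [double negation]
= (S+S)'+S   [absorption]
= S'+S   [idempotence]
= 1   [complement]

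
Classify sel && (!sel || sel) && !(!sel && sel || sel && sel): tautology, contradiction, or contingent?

contradiction

sel && (!sel || sel) && !(!sel && sel || sel && sel)
= sel && (!sel || sel) && !sel   — distribution
= sel && !sel   — complement / identity
= false   — complement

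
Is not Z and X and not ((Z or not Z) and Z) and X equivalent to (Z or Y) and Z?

No

E1: not Z and X and not ((Z or not Z) and Z) and X
    = not Z and X and not Z and X   — complement / identity
    = not Z and X   — idempotence
E2: (Z or Y) and Z
    = Z   — absorption
These differ: at X=0, Y=1, Z=1, E1 = 0 but E2 = 1.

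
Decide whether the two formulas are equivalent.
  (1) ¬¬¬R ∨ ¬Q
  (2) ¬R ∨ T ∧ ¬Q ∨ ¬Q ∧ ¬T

E1: ¬¬¬R ∨ ¬Q
    = ¬R ∨ ¬Q   [double negation]
E2: ¬R ∨ T ∧ ¬Q ∨ ¬Q ∧ ¬T
    = ¬R ∨ ¬Q   [distribution]
Both reduce to ¬R ∨ ¬Q, so they are equivalent.

Yes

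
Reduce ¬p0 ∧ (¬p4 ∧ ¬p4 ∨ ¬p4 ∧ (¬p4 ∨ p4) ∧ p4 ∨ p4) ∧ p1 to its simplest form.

¬p0 ∧ (¬p4 ∧ ¬p4 ∨ ¬p4 ∧ (¬p4 ∨ p4) ∧ p4 ∨ p4) ∧ p1
= ¬p0 ∧ (¬p4 ∧ ¬p4 ∨ ¬p4 ∧ p4 ∨ p4) ∧ p1   — complement / identity
= ¬p0 ∧ (¬p4 ∨ p4) ∧ p1   — distribution
= ¬p0 ∧ p1   — complement / identity

¬p0 ∧ p1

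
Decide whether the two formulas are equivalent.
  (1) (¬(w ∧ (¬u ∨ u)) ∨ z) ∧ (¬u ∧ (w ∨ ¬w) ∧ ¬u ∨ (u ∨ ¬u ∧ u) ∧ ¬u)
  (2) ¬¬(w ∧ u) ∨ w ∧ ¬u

E1: (¬(w ∧ (¬u ∨ u)) ∨ z) ∧ (¬u ∧ (w ∨ ¬w) ∧ ¬u ∨ (u ∨ ¬u ∧ u) ∧ ¬u)
    = (¬w ∨ z) ∧ (¬u ∧ (w ∨ ¬w) ∧ ¬u ∨ (u ∨ ¬u ∧ u) ∧ ¬u)   (complement / identity)
    = (¬w ∨ z) ∧ (¬u ∧ ¬u ∨ (u ∨ ¬u ∧ u) ∧ ¬u)   (complement / identity)
    = (¬w ∨ z) ∧ (¬u ∧ ¬u ∨ u ∧ ¬u)   (complement / identity)
    = (¬w ∨ z) ∧ ¬u   (distribution)
E2: ¬¬(w ∧ u) ∨ w ∧ ¬u
    = w ∧ u ∨ w ∧ ¬u   (double negation)
    = w   (distribution)
These differ: at u=0, w=0, z=0, E1 = 1 but E2 = 0.

No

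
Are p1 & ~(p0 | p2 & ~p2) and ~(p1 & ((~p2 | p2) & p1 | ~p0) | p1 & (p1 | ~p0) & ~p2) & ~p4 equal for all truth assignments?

No

E1: p1 & ~(p0 | p2 & ~p2)
    = p1 & ~p0   — complement / identity
E2: ~(p1 & ((~p2 | p2) & p1 | ~p0) | p1 & (p1 | ~p0) & ~p2) & ~p4
    = ~(p1 & (p1 | ~p0) | p1 & (p1 | ~p0) & ~p2) & ~p4   — complement / identity
    = ~(p1 & (p1 | ~p0)) & ~p4   — absorption
    = ~p1 & ~p4   — absorption
These differ: at p0=1, p1=0, p2=1, p4=0, E1 = 0 but E2 = 1.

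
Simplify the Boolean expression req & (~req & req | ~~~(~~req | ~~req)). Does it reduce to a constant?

req & (~req & req | ~~~(~~req | ~~req))
= req & (~req & req | ~~(~req & ~req))   [De Morgan]
= req & (~req & req | ~req & ~req)   [double negation]
= req & ~req   [distribution]
= 0   [complement]

0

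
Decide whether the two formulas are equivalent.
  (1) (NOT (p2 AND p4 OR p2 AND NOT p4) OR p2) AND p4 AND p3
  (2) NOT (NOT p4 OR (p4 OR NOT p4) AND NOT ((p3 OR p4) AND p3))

E1: (NOT (p2 AND p4 OR p2 AND NOT p4) OR p2) AND p4 AND p3
    = (NOT p2 OR p2) AND p4 AND p3
    = p4 AND p3
E2: NOT (NOT p4 OR (p4 OR NOT p4) AND NOT ((p3 OR p4) AND p3))
    = NOT (NOT p4 OR NOT ((p3 OR p4) AND p3))
    = p4 AND (p3 OR p4) AND p3
    = p4 AND p3
Both reduce to p4 AND p3, so they are equivalent.

Yes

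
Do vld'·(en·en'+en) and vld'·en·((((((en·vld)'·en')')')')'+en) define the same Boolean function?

Yes

E1: vld'·(en·en'+en)
    = vld'·en   — complement / identity
E2: vld'·en·((((((en·vld)'·en')')')')'+en)
    = vld'·en·((((en·vld+en)')')'+en)   — De Morgan
    = vld'·en·(((en')')'+en)   — absorption
    = vld'·en·(en'+en)   — double negation
    = vld'·en   — complement / identity
Both reduce to vld'·en, so they are equivalent.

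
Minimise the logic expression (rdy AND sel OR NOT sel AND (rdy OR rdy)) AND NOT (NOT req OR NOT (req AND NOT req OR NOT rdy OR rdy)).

(rdy AND sel OR NOT sel AND (rdy OR rdy)) AND NOT (NOT req OR NOT (req AND NOT req OR NOT rdy OR rdy))
= (rdy AND sel OR NOT sel AND rdy) AND NOT (NOT req OR NOT (req AND NOT req OR NOT rdy OR rdy))   — idempotence
= rdy AND NOT (NOT req OR NOT (req AND NOT req OR NOT rdy OR rdy))   — distribution
= rdy AND req AND (req AND NOT req OR NOT rdy OR rdy)   — De Morgan
= rdy AND req AND (NOT rdy OR rdy)   — complement / identity
= rdy AND req   — complement / identity

rdy AND req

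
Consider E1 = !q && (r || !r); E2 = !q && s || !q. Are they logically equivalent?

E1: !q && (r || !r)
    = !q   [complement / identity]
E2: !q && s || !q
    = !q   [absorption]
Both reduce to !q, so they are equivalent.

Yes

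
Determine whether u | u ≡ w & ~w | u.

E1: u | u
    = u   (idempotence)
E2: w & ~w | u
    = u   (complement / identity)
Both reduce to u, so they are equivalent.

Yes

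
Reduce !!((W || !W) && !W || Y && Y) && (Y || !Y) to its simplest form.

!!((W || !W) && !W || Y && Y) && (Y || !Y)
= !!((W || !W) && !W || Y && Y)   — complement / identity
= !!(!W || Y && Y)   — complement / identity
= !W || Y && Y   — double negation
= !W || Y   — idempotence

!W || Y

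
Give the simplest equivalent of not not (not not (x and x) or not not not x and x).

not not (not not (x and x) or not not not x and x)
= not not (not not (x and x) or not x and x)
= not not (x and x or not x and x)
= x and x or not x and x
= x

x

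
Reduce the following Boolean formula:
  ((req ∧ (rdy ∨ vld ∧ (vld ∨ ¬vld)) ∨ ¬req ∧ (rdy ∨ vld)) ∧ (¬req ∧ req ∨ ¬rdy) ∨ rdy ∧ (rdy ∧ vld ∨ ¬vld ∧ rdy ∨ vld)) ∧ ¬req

((req ∧ (rdy ∨ vld ∧ (vld ∨ ¬vld)) ∨ ¬req ∧ (rdy ∨ vld)) ∧ (¬req ∧ req ∨ ¬rdy) ∨ rdy ∧ (rdy ∧ vld ∨ ¬vld ∧ rdy ∨ vld)) ∧ ¬req
= ((req ∧ (rdy ∨ vld) ∨ ¬req ∧ (rdy ∨ vld)) ∧ (¬req ∧ req ∨ ¬rdy) ∨ rdy ∧ (rdy ∧ vld ∨ ¬vld ∧ rdy ∨ vld)) ∧ ¬req   [complement / identity]
= ((req ∧ (rdy ∨ vld) ∨ ¬req ∧ (rdy ∨ vld)) ∧ ¬rdy ∨ rdy ∧ (rdy ∧ vld ∨ ¬vld ∧ rdy ∨ vld)) ∧ ¬req   [complement / identity]
= ((req ∧ (rdy ∨ vld) ∨ ¬req ∧ (rdy ∨ vld)) ∧ ¬rdy ∨ rdy ∧ (rdy ∨ vld)) ∧ ¬req   [distribution]
= ((rdy ∨ vld) ∧ ¬rdy ∨ rdy ∧ (rdy ∨ vld)) ∧ ¬req   [distribution]
= (rdy ∨ vld) ∧ ¬req   [distribution]

(rdy ∨ vld) ∧ ¬req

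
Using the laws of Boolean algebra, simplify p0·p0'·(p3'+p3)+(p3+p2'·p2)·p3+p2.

p3+p2

p0·p0'·(p3'+p3)+(p3+p2'·p2)·p3+p2
= p0·p0'+(p3+p2'·p2)·p3+p2   (complement / identity)
= (p3+p2'·p2)·p3+p2   (complement / identity)
= p3·p3+p2   (complement / identity)
= p3+p2   (idempotence)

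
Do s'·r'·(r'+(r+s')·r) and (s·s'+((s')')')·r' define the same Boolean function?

E1: s'·r'·(r'+(r+s')·r)
    = s'·r'·(r'+r)   — absorption
    = s'·r'   — complement / identity
E2: (s·s'+((s')')')·r'
    = ((s')')'·r'   — complement / identity
    = s'·r'   — double negation
Both reduce to s'·r', so they are equivalent.

Yes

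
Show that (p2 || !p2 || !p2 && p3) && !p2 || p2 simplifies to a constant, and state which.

true

(p2 || !p2 || !p2 && p3) && !p2 || p2
= (p2 || !p2) && !p2 || p2   — absorption
= !p2 || p2   — complement / identity
= true   — complement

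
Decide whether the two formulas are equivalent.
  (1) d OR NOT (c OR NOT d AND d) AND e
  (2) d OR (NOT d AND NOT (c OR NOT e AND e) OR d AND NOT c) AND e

E1: d OR NOT (c OR NOT d AND d) AND e
    = d OR NOT c AND e   [complement / identity]
E2: d OR (NOT d AND NOT (c OR NOT e AND e) OR d AND NOT c) AND e
    = d OR (NOT d AND NOT c OR d AND NOT c) AND e   [complement / identity]
    = d OR NOT c AND e   [distribution]
Both reduce to d OR NOT c AND e, so they are equivalent.

Yes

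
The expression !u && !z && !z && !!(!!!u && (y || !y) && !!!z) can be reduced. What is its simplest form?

!u && !z && !z && !!(!!!u && (y || !y) && !!!z)
= !u && !z && !z && !!(!u && (y || !y) && !!!z)   (double negation)
= !u && !z && !!(!u && (y || !y) && !!!z)   (idempotence)
= !u && !z && !!(!u && (y || !y) && !z)   (double negation)
= !u && !z && !u && (y || !y) && !z   (double negation)
= !u && !z && !u && !z   (complement / identity)
= !u && !z   (idempotence)

!u && !z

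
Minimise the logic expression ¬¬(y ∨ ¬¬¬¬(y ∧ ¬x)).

y

¬¬(y ∨ ¬¬¬¬(y ∧ ¬x))
= y ∨ ¬¬¬¬(y ∧ ¬x)   [double negation]
= y ∨ ¬¬(y ∧ ¬x)   [double negation]
= y ∨ y ∧ ¬x   [double negation]
= y   [absorption]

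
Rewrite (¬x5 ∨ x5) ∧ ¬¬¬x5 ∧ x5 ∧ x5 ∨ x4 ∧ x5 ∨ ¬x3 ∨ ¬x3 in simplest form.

x4 ∧ x5 ∨ ¬x3

(¬x5 ∨ x5) ∧ ¬¬¬x5 ∧ x5 ∧ x5 ∨ x4 ∧ x5 ∨ ¬x3 ∨ ¬x3
= ¬¬¬x5 ∧ x5 ∧ x5 ∨ x4 ∧ x5 ∨ ¬x3 ∨ ¬x3   [complement / identity]
= ¬x5 ∧ x5 ∧ x5 ∨ x4 ∧ x5 ∨ ¬x3 ∨ ¬x3   [double negation]
= (¬x5 ∧ x5 ∨ x4) ∧ x5 ∨ ¬x3 ∨ ¬x3   [distribution]
= x4 ∧ x5 ∨ ¬x3 ∨ ¬x3   [complement / identity]
= x4 ∧ x5 ∨ ¬x3   [idempotence]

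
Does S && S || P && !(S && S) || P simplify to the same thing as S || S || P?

E1: S && S || P && !(S && S) || P
    = S && S || P && !S || P   (idempotence)
    = S && S || P   (absorption)
    = S || P   (idempotence)
E2: S || S || P
    = S || P   (idempotence)
Both reduce to S || P, so they are equivalent.

Yes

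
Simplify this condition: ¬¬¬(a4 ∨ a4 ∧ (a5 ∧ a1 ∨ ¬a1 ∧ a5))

¬a4

¬¬¬(a4 ∨ a4 ∧ (a5 ∧ a1 ∨ ¬a1 ∧ a5))
= ¬¬¬(a4 ∨ a4 ∧ a5)   — distribution
= ¬(a4 ∨ a4 ∧ a5)   — double negation
= ¬a4   — absorption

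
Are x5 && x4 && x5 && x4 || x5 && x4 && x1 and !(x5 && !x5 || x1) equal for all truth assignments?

E1: x5 && x4 && x5 && x4 || x5 && x4 && x1
    = x5 && x4 || x5 && x4 && x1   (idempotence)
    = x5 && x4   (absorption)
E2: !(x5 && !x5 || x1)
    = !x1   (complement / identity)
These differ: at x1=1, x4=1, x5=1, E1 = 1 but E2 = 0.

No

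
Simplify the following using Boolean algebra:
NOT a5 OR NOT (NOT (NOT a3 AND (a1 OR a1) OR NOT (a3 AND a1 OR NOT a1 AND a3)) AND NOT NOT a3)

NOT a5 OR NOT (NOT (NOT a3 AND (a1 OR a1) OR NOT (a3 AND a1 OR NOT a1 AND a3)) AND NOT NOT a3)
= NOT a5 OR NOT (NOT (NOT a3 AND (a1 OR a1) OR NOT a3) AND NOT NOT a3)
= NOT a5 OR NOT (NOT (NOT a3 AND a1 OR NOT a3) AND NOT NOT a3)
= NOT a5 OR NOT a3 AND a1 OR NOT a3 OR NOT a3
= NOT a5 OR NOT a3 OR NOT a3
= NOT a5 OR NOT a3

NOT a5 OR NOT a3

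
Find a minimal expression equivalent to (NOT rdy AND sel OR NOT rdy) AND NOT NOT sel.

(NOT rdy AND sel OR NOT rdy) AND NOT NOT sel
= (NOT rdy AND sel OR NOT rdy) AND sel   (double negation)
= NOT rdy AND sel   (absorption)

NOT rdy AND sel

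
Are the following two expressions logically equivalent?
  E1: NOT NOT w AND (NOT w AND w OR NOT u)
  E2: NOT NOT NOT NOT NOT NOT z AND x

E1: NOT NOT w AND (NOT w AND w OR NOT u)
    = w AND (NOT w AND w OR NOT u)   (double negation)
    = w AND NOT u   (complement / identity)
E2: NOT NOT NOT NOT NOT NOT z AND x
    = NOT NOT NOT NOT z AND x   (double negation)
    = NOT NOT z AND x   (double negation)
    = z AND x   (double negation)
These differ: at u=0, w=1, x=0, z=1, E1 = 1 but E2 = 0.

No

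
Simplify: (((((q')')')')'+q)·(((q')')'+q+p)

(((((q')')')')'+q)·(((q')')'+q+p)
= (((q')')'+q)·(((q')')'+q+p)   [double negation]
= ((q')')'+q   [absorption]
= q'+q   [double negation]
= 1   [complement]

1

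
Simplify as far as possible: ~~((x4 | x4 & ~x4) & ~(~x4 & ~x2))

~~((x4 | x4 & ~x4) & ~(~x4 & ~x2))
= ~~((x4 | x4 & ~x4) & (x4 | x2))   [De Morgan]
= ~~(x4 & (x4 | x2))   [complement / identity]
= ~~x4   [absorption]
= x4   [double negation]

x4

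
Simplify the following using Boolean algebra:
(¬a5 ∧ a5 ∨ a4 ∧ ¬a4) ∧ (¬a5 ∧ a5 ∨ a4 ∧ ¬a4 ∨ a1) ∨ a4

a4

(¬a5 ∧ a5 ∨ a4 ∧ ¬a4) ∧ (¬a5 ∧ a5 ∨ a4 ∧ ¬a4 ∨ a1) ∨ a4
= ¬a5 ∧ a5 ∨ a4 ∧ ¬a4 ∨ a4
= a4 ∧ ¬a4 ∨ a4
= a4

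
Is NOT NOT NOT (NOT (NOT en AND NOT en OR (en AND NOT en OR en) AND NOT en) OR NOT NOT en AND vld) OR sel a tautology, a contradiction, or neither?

NOT NOT NOT (NOT (NOT en AND NOT en OR (en AND NOT en OR en) AND NOT en) OR NOT NOT en AND vld) OR sel
= NOT NOT NOT (NOT (NOT en AND NOT en OR en AND NOT en) OR NOT NOT en AND vld) OR sel   (complement / identity)
= NOT (NOT (NOT en AND NOT en OR en AND NOT en) OR NOT NOT en AND vld) OR sel   (double negation)
= NOT (NOT NOT en OR NOT NOT en AND vld) OR sel   (distribution)
= NOT NOT NOT en OR sel   (absorption)
= NOT en OR sel   (double negation)
This depends on en, sel, so it is not a constant.

neither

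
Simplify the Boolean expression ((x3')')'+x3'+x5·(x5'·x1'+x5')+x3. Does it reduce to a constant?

((x3')')'+x3'+x5·(x5'·x1'+x5')+x3
= ((x3')')'+x3'+x5·x5'+x3   [absorption]
= ((x3')')'+x3'+x3   [complement / identity]
= x3'+x3'+x3   [double negation]
= x3'+x3   [idempotence]
= 1   [complement]

1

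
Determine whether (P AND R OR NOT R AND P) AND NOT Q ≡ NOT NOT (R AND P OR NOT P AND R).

No

E1: (P AND R OR NOT R AND P) AND NOT Q
    = P AND NOT Q   [distribution]
E2: NOT NOT (R AND P OR NOT P AND R)
    = NOT NOT R   [distribution]
    = R   [double negation]
These differ: at P=0, Q=0, R=1, E1 = 0 but E2 = 1.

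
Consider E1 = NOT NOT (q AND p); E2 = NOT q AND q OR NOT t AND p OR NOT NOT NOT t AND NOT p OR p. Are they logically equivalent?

No

E1: NOT NOT (q AND p)
    = q AND p   — double negation
E2: NOT q AND q OR NOT t AND p OR NOT NOT NOT t AND NOT p OR p
    = NOT t AND p OR NOT NOT NOT t AND NOT p OR p   — complement / identity
    = NOT t AND p OR NOT t AND NOT p OR p   — double negation
    = NOT t OR p   — distribution
These differ: at p=0, q=0, t=0, E1 = 0 but E2 = 1.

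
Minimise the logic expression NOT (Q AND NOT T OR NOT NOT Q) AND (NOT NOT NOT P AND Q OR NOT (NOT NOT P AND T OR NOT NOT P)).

NOT Q AND NOT P

NOT (Q AND NOT T OR NOT NOT Q) AND (NOT NOT NOT P AND Q OR NOT (NOT NOT P AND T OR NOT NOT P))
= NOT (Q AND NOT T OR NOT NOT Q) AND (NOT NOT NOT P AND Q OR NOT NOT NOT P)   — absorption
= NOT (Q AND NOT T OR Q) AND (NOT NOT NOT P AND Q OR NOT NOT NOT P)   — double negation
= NOT (Q AND NOT T OR Q) AND NOT NOT NOT P   — absorption
= NOT Q AND NOT NOT NOT P   — absorption
= NOT Q AND NOT P   — double negation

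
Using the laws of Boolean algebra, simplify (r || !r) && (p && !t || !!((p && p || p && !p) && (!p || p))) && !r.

p && !r

(r || !r) && (p && !t || !!((p && p || p && !p) && (!p || p))) && !r
= (p && !t || !!((p && p || p && !p) && (!p || p))) && !r   [complement / identity]
= (p && !t || !!(p && p || p && !p)) && !r   [complement / identity]
= (p && !t || p && p || p && !p) && !r   [double negation]
= (p && !t || p) && !r   [distribution]
= p && !r   [absorption]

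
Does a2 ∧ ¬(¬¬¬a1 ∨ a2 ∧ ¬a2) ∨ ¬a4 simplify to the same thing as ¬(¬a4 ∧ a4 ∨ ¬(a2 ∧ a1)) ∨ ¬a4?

Yes

E1: a2 ∧ ¬(¬¬¬a1 ∨ a2 ∧ ¬a2) ∨ ¬a4
    = a2 ∧ ¬(¬a1 ∨ a2 ∧ ¬a2) ∨ ¬a4   — double negation
    = a2 ∧ ¬¬a1 ∨ ¬a4   — complement / identity
    = a2 ∧ a1 ∨ ¬a4   — double negation
E2: ¬(¬a4 ∧ a4 ∨ ¬(a2 ∧ a1)) ∨ ¬a4
    = ¬¬(a2 ∧ a1) ∨ ¬a4   — complement / identity
    = a2 ∧ a1 ∨ ¬a4   — double negation
Both reduce to a2 ∧ a1 ∨ ¬a4, so they are equivalent.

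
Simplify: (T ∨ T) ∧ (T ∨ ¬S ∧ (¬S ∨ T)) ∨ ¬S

T ∨ ¬S

(T ∨ T) ∧ (T ∨ ¬S ∧ (¬S ∨ T)) ∨ ¬S
= T ∨ T ∧ ¬S ∧ (¬S ∨ T) ∨ ¬S   — distribution
= T ∨ T ∧ ¬S ∨ ¬S   — absorption
= T ∨ ¬S   — absorption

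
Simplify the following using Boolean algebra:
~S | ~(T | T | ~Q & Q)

~S | ~T

~S | ~(T | T | ~Q & Q)
= ~S | ~(T | T)
= ~S | ~T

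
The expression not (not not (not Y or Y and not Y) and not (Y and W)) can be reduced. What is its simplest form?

Y

not (not not (not Y or Y and not Y) and not (Y and W))
= not ((not Y or Y and not Y) and not (Y and W))   (double negation)
= not (not Y and not (Y and W))   (complement / identity)
= Y or Y and W   (De Morgan)
= Y   (absorption)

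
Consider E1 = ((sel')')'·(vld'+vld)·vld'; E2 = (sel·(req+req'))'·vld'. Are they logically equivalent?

Yes

E1: ((sel')')'·(vld'+vld)·vld'
    = ((sel')')'·vld'
    = sel'·vld'
E2: (sel·(req+req'))'·vld'
    = sel'·vld'
Both reduce to sel'·vld', so they are equivalent.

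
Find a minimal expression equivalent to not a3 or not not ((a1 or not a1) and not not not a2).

not a3 or not not ((a1 or not a1) and not not not a2)
= not a3 or not not not not not a2   (complement / identity)
= not a3 or not not not a2   (double negation)
= not a3 or not a2   (double negation)

not a3 or not a2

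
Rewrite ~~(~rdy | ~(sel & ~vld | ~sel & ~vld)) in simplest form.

~~(~rdy | ~(sel & ~vld | ~sel & ~vld))
= ~~(~rdy | ~~vld)   [distribution]
= ~~(~rdy | vld)   [double negation]
= ~rdy | vld   [double negation]

~rdy | vld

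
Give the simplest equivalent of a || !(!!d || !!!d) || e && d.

a || e && d

a || !(!!d || !!!d) || e && d
= a || !d && !!d || e && d
= a || !d && d || e && d
= a || e && d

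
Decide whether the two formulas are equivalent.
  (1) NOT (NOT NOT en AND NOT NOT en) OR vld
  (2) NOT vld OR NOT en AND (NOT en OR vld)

No

E1: NOT (NOT NOT en AND NOT NOT en) OR vld
    = NOT en OR NOT en OR vld   [De Morgan]
    = NOT en OR vld   [idempotence]
E2: NOT vld OR NOT en AND (NOT en OR vld)
    = NOT vld OR NOT en   [absorption]
These differ: at en=1, vld=0, E1 = 0 but E2 = 1.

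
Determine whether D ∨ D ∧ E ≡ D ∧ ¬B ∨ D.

Yes

E1: D ∨ D ∧ E
    = D   (absorption)
E2: D ∧ ¬B ∨ D
    = D   (absorption)
Both reduce to D, so they are equivalent.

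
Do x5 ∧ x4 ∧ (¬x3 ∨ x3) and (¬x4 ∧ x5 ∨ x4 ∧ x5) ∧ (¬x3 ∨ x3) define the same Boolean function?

E1: x5 ∧ x4 ∧ (¬x3 ∨ x3)
    = x5 ∧ x4   — complement / identity
E2: (¬x4 ∧ x5 ∨ x4 ∧ x5) ∧ (¬x3 ∨ x3)
    = x5 ∧ (¬x3 ∨ x3)   — distribution
    = x5   — complement / identity
These differ: at x3=0, x4=0, x5=1, E1 = 0 but E2 = 1.

No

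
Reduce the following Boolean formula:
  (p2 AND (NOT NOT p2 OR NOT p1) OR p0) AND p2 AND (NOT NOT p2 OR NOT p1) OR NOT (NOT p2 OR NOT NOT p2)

p2

(p2 AND (NOT NOT p2 OR NOT p1) OR p0) AND p2 AND (NOT NOT p2 OR NOT p1) OR NOT (NOT p2 OR NOT NOT p2)
= (p2 AND (NOT NOT p2 OR NOT p1) OR p0) AND p2 AND (NOT NOT p2 OR NOT p1) OR p2 AND NOT p2
= p2 AND (NOT NOT p2 OR NOT p1) OR p2 AND NOT p2
= p2 AND (NOT NOT p2 OR NOT p1)
= p2 AND (p2 OR NOT p1)
= p2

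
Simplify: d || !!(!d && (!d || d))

true

d || !!(!d && (!d || d))
= d || !d && (!d || d)   — double negation
= d || !d   — complement / identity
= true   — complement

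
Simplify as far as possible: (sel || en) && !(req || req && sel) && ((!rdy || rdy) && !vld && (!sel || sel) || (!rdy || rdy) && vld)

(sel || en) && !req

(sel || en) && !(req || req && sel) && ((!rdy || rdy) && !vld && (!sel || sel) || (!rdy || rdy) && vld)
= (sel || en) && !req && ((!rdy || rdy) && !vld && (!sel || sel) || (!rdy || rdy) && vld)   (absorption)
= (sel || en) && !req && ((!rdy || rdy) && !vld || (!rdy || rdy) && vld)   (complement / identity)
= (sel || en) && !req && (!rdy || rdy)   (distribution)
= (sel || en) && !req   (complement / identity)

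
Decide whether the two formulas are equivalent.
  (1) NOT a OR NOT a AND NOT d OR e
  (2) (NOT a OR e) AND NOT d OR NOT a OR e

Yes

E1: NOT a OR NOT a AND NOT d OR e
    = NOT a OR e
E2: (NOT a OR e) AND NOT d OR NOT a OR e
    = NOT a OR e
Both reduce to NOT a OR e, so they are equivalent.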